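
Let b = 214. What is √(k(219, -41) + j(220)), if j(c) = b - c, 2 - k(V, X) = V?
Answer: I*√223 ≈ 14.933*I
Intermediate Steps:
k(V, X) = 2 - V
j(c) = 214 - c
√(k(219, -41) + j(220)) = √((2 - 1*219) + (214 - 1*220)) = √((2 - 219) + (214 - 220)) = √(-217 - 6) = √(-223) = I*√223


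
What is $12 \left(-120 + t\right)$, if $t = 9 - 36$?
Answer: $-1764$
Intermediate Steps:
$t = -27$ ($t = 9 - 36 = -27$)
$12 \left(-120 + t\right) = 12 \left(-120 - 27\right) = 12 \left(-147\right) = -1764$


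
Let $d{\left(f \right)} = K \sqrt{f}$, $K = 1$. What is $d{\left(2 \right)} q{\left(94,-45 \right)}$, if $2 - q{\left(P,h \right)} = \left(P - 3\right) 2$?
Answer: $- 180 \sqrt{2} \approx -254.56$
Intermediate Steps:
$d{\left(f \right)} = \sqrt{f}$ ($d{\left(f \right)} = 1 \sqrt{f} = \sqrt{f}$)
$q{\left(P,h \right)} = 8 - 2 P$ ($q{\left(P,h \right)} = 2 - \left(P - 3\right) 2 = 2 - \left(-3 + P\right) 2 = 2 - \left(-6 + 2 P\right) = 8 - 2 P$)
$d{\left(2 \right)} q{\left(94,-45 \right)} = \sqrt{2} \left(8 - 188\right) = \sqrt{2} \left(-180\right) = - 180 \sqrt{2}$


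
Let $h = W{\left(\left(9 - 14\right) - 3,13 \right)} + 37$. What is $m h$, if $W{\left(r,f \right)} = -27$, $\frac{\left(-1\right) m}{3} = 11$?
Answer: $-330$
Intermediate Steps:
$m = -33$ ($m = \left(-3\right) 11 = -33$)
$h = 10$ ($h = -27 + 37 = 10$)
$m h = \left(-33\right) 10 = -330$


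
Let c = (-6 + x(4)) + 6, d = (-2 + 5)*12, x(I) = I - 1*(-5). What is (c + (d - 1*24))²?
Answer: 441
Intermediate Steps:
x(I) = 5 + I (x(I) = I + 5 = 5 + I)
d = 36 (d = 3*12 = 36)
c = 9 (c = (-6 + (5 + 4)) + 6 = (-6 + 9) + 6 = 3 + 6 = 9)
(c + (d - 1*24))² = (9 + (36 - 1*24))² = (9 + (36 - 24))² = (9 + 12)² = 21² = 441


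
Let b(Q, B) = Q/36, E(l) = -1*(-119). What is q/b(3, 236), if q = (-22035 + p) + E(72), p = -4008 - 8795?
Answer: -416628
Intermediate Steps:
p = -12803
E(l) = 119
b(Q, B) = Q/36 (b(Q, B) = Q*(1/36) = Q/36)
q = -34719 (q = (-22035 - 12803) + 119 = -34838 + 119 = -34719)
q/b(3, 236) = -34719/((1/36)*3) = -34719/1/12 = -34719*12 = -416628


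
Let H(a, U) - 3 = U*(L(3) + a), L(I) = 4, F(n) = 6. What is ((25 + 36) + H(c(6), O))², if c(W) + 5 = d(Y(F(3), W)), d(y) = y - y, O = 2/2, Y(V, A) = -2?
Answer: 3969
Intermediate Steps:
O = 1 (O = 2*(½) = 1)
d(y) = 0
c(W) = -5 (c(W) = -5 + 0 = -5)
H(a, U) = 3 + U*(4 + a)
((25 + 36) + H(c(6), O))² = ((25 + 36) + (3 + 4*1 + 1*(-5)))² = (61 + (3 + 4 - 5))² = (61 + 2)² = 63² = 3969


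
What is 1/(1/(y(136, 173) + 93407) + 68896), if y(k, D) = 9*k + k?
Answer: 94767/6529067233 ≈ 1.4515e-5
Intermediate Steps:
y(k, D) = 10*k
1/(1/(y(136, 173) + 93407) + 68896) = 1/(1/(10*136 + 93407) + 68896) = 1/(1/(1360 + 93407) + 68896) = 1/(1/94767 + 68896) = 1/(6529067233/94767) = 94767/6529067233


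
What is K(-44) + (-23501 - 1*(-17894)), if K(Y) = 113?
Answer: -5494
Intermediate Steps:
K(-44) + (-23501 - 1*(-17894)) = 113 + (-23501 - 1*(-17894)) = 113 + (-23501 + 17894) = 113 - 5607 = -5494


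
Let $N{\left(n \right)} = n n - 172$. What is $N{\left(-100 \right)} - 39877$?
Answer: $-30049$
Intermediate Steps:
$N{\left(n \right)} = -172 + n^{2}$ ($N{\left(n \right)} = n^{2} - 172 = -172 + n^{2}$)
$N{\left(-100 \right)} - 39877 = \left(-172 + \left(-100\right)^{2}\right) - 39877 = \left(-172 + 10000\right) - 39877 = 9828 - 39877 = -30049$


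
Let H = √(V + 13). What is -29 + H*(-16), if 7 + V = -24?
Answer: -29 - 48*I*√2 ≈ -29.0 - 67.882*I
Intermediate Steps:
V = -31 (V = -7 - 24 = -31)
H = 3*I*√2 (H = √(-31 + 13) = √(-18) = 3*I*√2 ≈ 4.2426*I)
-29 + H*(-16) = -29 + (3*I*√2)*(-16) = -29 - 48*I*√2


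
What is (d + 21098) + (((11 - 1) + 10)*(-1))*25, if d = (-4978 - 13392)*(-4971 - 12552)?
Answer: 321918108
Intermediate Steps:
d = 321897510 (d = -18370*(-17523) = 321897510)
(d + 21098) + (((11 - 1) + 10)*(-1))*25 = (321897510 + 21098) + (((11 - 1) + 10)*(-1))*25 = 321918608 + ((10 + 10)*(-1))*25 = 321918608 + (20*(-1))*25 = 321918608 - 20*25 = 321918608 - 500 = 321918108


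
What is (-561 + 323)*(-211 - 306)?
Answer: 123046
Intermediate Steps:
(-561 + 323)*(-211 - 306) = -238*(-517) = 123046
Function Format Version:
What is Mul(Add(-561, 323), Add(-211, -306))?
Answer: 123046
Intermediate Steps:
Mul(Add(-561, 323), Add(-211, -306)) = Mul(-238, -517) = 123046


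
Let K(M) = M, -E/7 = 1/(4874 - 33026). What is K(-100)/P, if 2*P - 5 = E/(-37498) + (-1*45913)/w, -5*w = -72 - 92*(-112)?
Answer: -270033657436800/37043197060997 ≈ -7.2897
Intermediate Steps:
E = 7/28152 (E = -7/(4874 - 33026) = -7/(-28152) = -7*(-1/28152) = 7/28152 ≈ 0.00024865)
w = -10232/5 (w = -(-72 - 92*(-112))/5 = -(-72 + 10304)/5 = -⅕*10232 = -10232/5 ≈ -2046.4)
P = 37043197060997/2700336574368 (P = 5/2 + ((7/28152)/(-37498) + (-1*45913)/(-10232/5))/2 = 5/2 + ((7/28152)*(-1/37498) - 45913*(-5/10232))/2 = 5/2 + (-7/1055643696 + 229565/10232)/2 = 5/2 + (½)*(30292355625077/1350168287184) = 5/2 + 30292355625077/2700336574368 = 37043197060997/2700336574368 ≈ 13.718)
K(-100)/P = -100/37043197060997/2700336574368 = -100*2700336574368/37043197060997 = -270033657436800/37043197060997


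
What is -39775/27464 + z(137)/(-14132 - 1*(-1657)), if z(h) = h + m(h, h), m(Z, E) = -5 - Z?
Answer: -99211161/68522680 ≈ -1.4479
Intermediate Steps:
z(h) = -5 (z(h) = h + (-5 - h) = -5)
-39775/27464 + z(137)/(-14132 - 1*(-1657)) = -39775/27464 - 5/(-14132 - 1*(-1657)) = -39775*1/27464 - 5/(-14132 + 1657) = -39775/27464 - 5/(-12475) = -39775/27464 - 5*(-1/12475) = -39775/27464 + 1/2495 = -99211161/68522680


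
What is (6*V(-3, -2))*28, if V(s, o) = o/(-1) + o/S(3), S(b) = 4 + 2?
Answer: 280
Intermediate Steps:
S(b) = 6
V(s, o) = -5*o/6 (V(s, o) = o/(-1) + o/6 = o*(-1) + o*(⅙) = -o + o/6 = -5*o/6)
(6*V(-3, -2))*28 = (6*(-⅚*(-2)))*28 = (6*(5/3))*28 = 10*28 = 280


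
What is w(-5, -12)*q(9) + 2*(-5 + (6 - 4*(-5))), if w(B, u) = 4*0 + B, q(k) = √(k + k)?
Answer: 42 - 15*√2 ≈ 20.787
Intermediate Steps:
q(k) = √2*√k (q(k) = √(2*k) = √2*√k)
w(B, u) = B (w(B, u) = 0 + B = B)
w(-5, -12)*q(9) + 2*(-5 + (6 - 4*(-5))) = -5*√2*√9 + 2*(-5 + (6 - 4*(-5))) = -5*√2*3 + 2*(-5 + (6 + 20)) = -15*√2 + 2*(-5 + 26) = -15*√2 + 2*21 = -15*√2 + 42 = 42 - 15*√2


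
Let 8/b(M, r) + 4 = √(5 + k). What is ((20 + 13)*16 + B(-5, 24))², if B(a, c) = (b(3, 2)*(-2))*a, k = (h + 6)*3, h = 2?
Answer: 51795456/169 + 1149440*√29/169 ≈ 3.4311e+5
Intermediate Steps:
k = 24 (k = (2 + 6)*3 = 8*3 = 24)
b(M, r) = 8/(-4 + √29) (b(M, r) = 8/(-4 + √(5 + 24)) = 8/(-4 + √29))
B(a, c) = a*(-64/13 - 16*√29/13) (B(a, c) = ((32/13 + 8*√29/13)*(-2))*a = (-64/13 - 16*√29/13)*a = a*(-64/13 - 16*√29/13))
((20 + 13)*16 + B(-5, 24))² = ((20 + 13)*16 + 16*(-5)/(4 - √29))² = (33*16 - 80/(4 - √29))² = (528 - 80/(4 - √29))²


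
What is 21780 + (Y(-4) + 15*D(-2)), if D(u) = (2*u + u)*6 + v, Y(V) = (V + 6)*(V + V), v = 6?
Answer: 21314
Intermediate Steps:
Y(V) = 2*V*(6 + V) (Y(V) = (6 + V)*(2*V) = 2*V*(6 + V))
D(u) = 6 + 18*u (D(u) = (2*u + u)*6 + 6 = (3*u)*6 + 6 = 18*u + 6 = 6 + 18*u)
21780 + (Y(-4) + 15*D(-2)) = 21780 + (2*(-4)*(6 - 4) + 15*(6 + 18*(-2))) = 21780 + (2*(-4)*2 + 15*(6 - 36)) = 21780 + (-16 + 15*(-30)) = 21780 + (-16 - 450) = 21780 - 466 = 21314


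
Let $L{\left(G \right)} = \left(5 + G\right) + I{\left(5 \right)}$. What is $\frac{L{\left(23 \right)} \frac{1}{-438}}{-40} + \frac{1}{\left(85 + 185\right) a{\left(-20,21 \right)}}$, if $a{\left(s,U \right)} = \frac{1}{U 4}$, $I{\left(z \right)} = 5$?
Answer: $\frac{16451}{52560} \approx 0.31299$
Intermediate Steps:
$L{\left(G \right)} = 10 + G$ ($L{\left(G \right)} = \left(5 + G\right) + 5 = 10 + G$)
$a{\left(s,U \right)} = \frac{1}{4 U}$
$\frac{L{\left(23 \right)} \frac{1}{-438}}{-40} + \frac{1}{\left(85 + 185\right) a{\left(-20,21 \right)}} = \frac{\left(10 + 23\right) \frac{1}{-438}}{-40} + \frac{1}{\left(85 + 185\right) \frac{1}{4 \cdot 21}} = 33 \left(- \frac{1}{438}\right) \left(- \frac{1}{40}\right) + \frac{1}{270 \cdot \frac{1}{4} \cdot \frac{1}{21}} = \left(- \frac{11}{146}\right) \left(- \frac{1}{40}\right) + \frac{\frac{1}{\frac{1}{84}}}{270} = \frac{11}{5840} + \frac{1}{270} \cdot 84 = \frac{11}{5840} + \frac{14}{45} = \frac{16451}{52560}$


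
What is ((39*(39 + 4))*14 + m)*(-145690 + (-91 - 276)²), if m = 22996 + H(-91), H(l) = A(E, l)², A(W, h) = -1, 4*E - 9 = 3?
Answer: -511271475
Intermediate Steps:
E = 3 (E = 9/4 + (¼)*3 = 9/4 + ¾ = 3)
H(l) = 1 (H(l) = (-1)² = 1)
m = 22997 (m = 22996 + 1 = 22997)
((39*(39 + 4))*14 + m)*(-145690 + (-91 - 276)²) = ((39*(39 + 4))*14 + 22997)*(-145690 + (-91 - 276)²) = ((39*43)*14 + 22997)*(-145690 + (-367)²) = (1677*14 + 22997)*(-145690 + 134689) = (23478 + 22997)*(-11001) = 46475*(-11001) = -511271475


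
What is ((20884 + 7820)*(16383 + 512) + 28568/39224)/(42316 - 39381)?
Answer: 2377729857811/14390305 ≈ 1.6523e+5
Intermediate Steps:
((20884 + 7820)*(16383 + 512) + 28568/39224)/(42316 - 39381) = (28704*16895 + 28568*(1/39224))/2935 = (484954080 + 3571/4903)*(1/2935) = (2377729857811/4903)*(1/2935) = 2377729857811/14390305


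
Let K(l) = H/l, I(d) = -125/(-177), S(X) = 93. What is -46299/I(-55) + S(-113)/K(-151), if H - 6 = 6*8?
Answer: -148093739/2250 ≈ -65820.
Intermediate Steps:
I(d) = 125/177 (I(d) = -125*(-1/177) = 125/177)
H = 54 (H = 6 + 6*8 = 6 + 48 = 54)
K(l) = 54/l
-46299/I(-55) + S(-113)/K(-151) = -46299/125/177 + 93/((54/(-151))) = -46299*177/125 + 93/((54*(-1/151))) = -8194923/125 + 93/(-54/151) = -8194923/125 + 93*(-151/54) = -8194923/125 - 4681/18 = -148093739/2250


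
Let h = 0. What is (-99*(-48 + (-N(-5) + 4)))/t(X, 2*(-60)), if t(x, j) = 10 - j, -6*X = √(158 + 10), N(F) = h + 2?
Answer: 2277/65 ≈ 35.031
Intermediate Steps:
N(F) = 2 (N(F) = 0 + 2 = 2)
X = -√42/3 (X = -√(158 + 10)/6 = -√42/3 ≈ -2.1602)
(-99*(-48 + (-N(-5) + 4)))/t(X, 2*(-60)) = (-99*(-48 + (-1*2 + 4)))/(10 - 2*(-60)) = (-99*(-48 + (-2 + 4)))/(10 - 1*(-120)) = (-99*(-48 + 2))/(10 + 120) = -99*(-46)/130 = 4554*(1/130) = 2277/65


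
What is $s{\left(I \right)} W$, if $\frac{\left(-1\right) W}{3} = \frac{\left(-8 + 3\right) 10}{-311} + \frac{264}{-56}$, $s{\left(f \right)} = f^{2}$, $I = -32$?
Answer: $\frac{30452736}{2177} \approx 13988.0$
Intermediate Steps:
$W = \frac{29739}{2177}$ ($W = - 3 \left(\frac{\left(-8 + 3\right) 10}{-311} + \frac{264}{-56}\right) = - 3 \left(\left(-5\right) 10 \left(- \frac{1}{311}\right) + 264 \left(- \frac{1}{56}\right)\right) = - 3 \left(\left(-50\right) \left(- \frac{1}{311}\right) - \frac{33}{7}\right) = - 3 \left(\frac{50}{311} - \frac{33}{7}\right) = \left(-3\right) \left(- \frac{9913}{2177}\right) = \frac{29739}{2177} \approx 13.661$)
$s{\left(I \right)} W = \left(-32\right)^{2} \cdot \frac{29739}{2177} = 1024 \cdot \frac{29739}{2177} = \frac{30452736}{2177}$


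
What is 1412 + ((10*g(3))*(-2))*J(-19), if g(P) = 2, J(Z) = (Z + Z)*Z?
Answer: -27468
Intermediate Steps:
J(Z) = 2*Z² (J(Z) = (2*Z)*Z = 2*Z²)
1412 + ((10*g(3))*(-2))*J(-19) = 1412 + ((10*2)*(-2))*(2*(-19)²) = 1412 + (20*(-2))*(2*361) = 1412 - 40*722 = 1412 - 28880 = -27468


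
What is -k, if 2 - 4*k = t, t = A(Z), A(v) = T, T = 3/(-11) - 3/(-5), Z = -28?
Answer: -23/55 ≈ -0.41818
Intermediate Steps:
T = 18/55 (T = 3*(-1/11) - 3*(-1/5) = -3/11 + 3/5 = 18/55 ≈ 0.32727)
A(v) = 18/55
t = 18/55 ≈ 0.32727
k = 23/55 (k = 1/2 - 1/4*18/55 = 1/2 - 9/110 = 23/55 ≈ 0.41818)
-k = -1*23/55 = -23/55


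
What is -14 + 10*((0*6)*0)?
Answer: -14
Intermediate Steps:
-14 + 10*((0*6)*0) = -14 + 10*(0*0) = -14 + 10*0 = -14 + 0 = -14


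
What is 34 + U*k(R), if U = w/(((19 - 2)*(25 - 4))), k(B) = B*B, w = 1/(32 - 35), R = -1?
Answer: 36413/1071 ≈ 33.999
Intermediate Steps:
w = -1/3 (w = 1/(-3) = -1/3 ≈ -0.33333)
k(B) = B**2
U = -1/1071 (U = -1/((19 - 2)*(25 - 4))/3 = -1/(3*(17*21)) = -1/3/357 = -1/3*1/357 = -1/1071 ≈ -0.00093371)
34 + U*k(R) = 34 - 1/1071*(-1)**2 = 34 - 1/1071*1 = 34 - 1/1071 = 36413/1071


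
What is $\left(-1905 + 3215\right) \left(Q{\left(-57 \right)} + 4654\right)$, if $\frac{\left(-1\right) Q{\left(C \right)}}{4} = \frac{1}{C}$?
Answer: $\frac{347519420}{57} \approx 6.0968 \cdot 10^{6}$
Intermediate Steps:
$Q{\left(C \right)} = - \frac{4}{C}$
$\left(-1905 + 3215\right) \left(Q{\left(-57 \right)} + 4654\right) = \left(-1905 + 3215\right) \left(- \frac{4}{-57} + 4654\right) = 1310 \left(\left(-4\right) \left(- \frac{1}{57}\right) + 4654\right) = 1310 \left(\frac{4}{57} + 4654\right) = 1310 \cdot \frac{265282}{57} = \frac{347519420}{57}$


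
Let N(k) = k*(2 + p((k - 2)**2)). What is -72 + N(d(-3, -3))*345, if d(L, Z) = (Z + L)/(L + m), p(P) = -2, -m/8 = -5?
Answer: -72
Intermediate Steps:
m = 40 (m = -8*(-5) = 40)
d(L, Z) = (L + Z)/(40 + L) (d(L, Z) = (Z + L)/(L + 40) = (L + Z)/(40 + L))
N(k) = 0 (N(k) = k*(2 - 2) = k*0 = 0)
-72 + N(d(-3, -3))*345 = -72 + 0*345 = -72 + 0 = -72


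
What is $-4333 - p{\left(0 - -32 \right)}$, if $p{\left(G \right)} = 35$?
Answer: $-4368$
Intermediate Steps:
$-4333 - p{\left(0 - -32 \right)} = -4333 - 35 = -4368$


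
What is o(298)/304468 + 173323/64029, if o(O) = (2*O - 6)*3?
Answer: 26442319247/9747390786 ≈ 2.7128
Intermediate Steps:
o(O) = -18 + 6*O (o(O) = (-6 + 2*O)*3 = -18 + 6*O)
o(298)/304468 + 173323/64029 = (-18 + 6*298)/304468 + 173323/64029 = (-18 + 1788)*(1/304468) + 173323*(1/64029) = 1770*(1/304468) + 173323/64029 = 885/152234 + 173323/64029 = 26442319247/9747390786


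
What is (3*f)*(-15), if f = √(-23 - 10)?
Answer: -45*I*√33 ≈ -258.51*I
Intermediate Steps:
f = I*√33 (f = √(-33) = I*√33 ≈ 5.7446*I)
(3*f)*(-15) = (3*(I*√33))*(-15) = (3*I*√33)*(-15) = -45*I*√33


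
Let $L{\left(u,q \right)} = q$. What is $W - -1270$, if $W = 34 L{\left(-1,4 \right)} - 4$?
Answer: $1402$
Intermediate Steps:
$W = 132$ ($W = 34 \cdot 4 - 4 = 136 - 4 = 132$)
$W - -1270 = 132 - -1270 = 132 + 1270 = 1402$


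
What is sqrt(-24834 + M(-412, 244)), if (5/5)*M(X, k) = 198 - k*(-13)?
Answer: 2*I*sqrt(5366) ≈ 146.51*I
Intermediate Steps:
M(X, k) = 198 + 13*k (M(X, k) = 198 - k*(-13) = 198 - (-13)*k = 198 + 13*k)
sqrt(-24834 + M(-412, 244)) = sqrt(-24834 + (198 + 13*244)) = sqrt(-24834 + (198 + 3172)) = sqrt(-24834 + 3370) = sqrt(-21464) = 2*I*sqrt(5366)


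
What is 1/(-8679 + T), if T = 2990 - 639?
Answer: -1/6328 ≈ -0.00015803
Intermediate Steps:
T = 2351
1/(-8679 + T) = 1/(-8679 + 2351) = 1/(-6328) = -1/6328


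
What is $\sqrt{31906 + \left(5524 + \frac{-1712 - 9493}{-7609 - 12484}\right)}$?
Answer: $\frac{\sqrt{15111788474135}}{20093} \approx 193.47$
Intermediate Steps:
$\sqrt{31906 + \left(5524 + \frac{-1712 - 9493}{-7609 - 12484}\right)} = \sqrt{31906 + \left(5524 + \frac{-1712 - 9493}{-20093}\right)} = \sqrt{31906 + \left(5524 - - \frac{11205}{20093}\right)} = \sqrt{31906 + \left(5524 + \frac{11205}{20093}\right)} = \sqrt{31906 + \frac{111004937}{20093}} = \sqrt{\frac{752092195}{20093}} = \frac{\sqrt{15111788474135}}{20093}$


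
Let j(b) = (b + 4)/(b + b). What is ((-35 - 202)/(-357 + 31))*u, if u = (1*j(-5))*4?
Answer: 237/815 ≈ 0.29080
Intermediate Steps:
j(b) = (4 + b)/(2*b) (j(b) = (4 + b)/((2*b)) = (4 + b)*(1/(2*b)) = (4 + b)/(2*b))
u = ⅖ (u = (1*((½)*(4 - 5)/(-5)))*4 = (1*((½)*(-⅕)*(-1)))*4 = (1*(⅒))*4 = (⅒)*4 = ⅖ ≈ 0.40000)
((-35 - 202)/(-357 + 31))*u = ((-35 - 202)/(-357 + 31))*(⅖) = -237/(-326)*(⅖) = -237*(-1/326)*(⅖) = (237/326)*(⅖) = 237/815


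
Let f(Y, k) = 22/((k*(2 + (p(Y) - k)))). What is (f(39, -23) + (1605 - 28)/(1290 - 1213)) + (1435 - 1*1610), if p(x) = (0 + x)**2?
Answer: -211535389/1368983 ≈ -154.52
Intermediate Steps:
p(x) = x**2
f(Y, k) = 22/(k*(2 + Y**2 - k)) (f(Y, k) = 22/((k*(2 + (Y**2 - k)))) = 22/((k*(2 + Y**2 - k))) = 22*(1/(k*(2 + Y**2 - k))) = 22/(k*(2 + Y**2 - k)))
(f(39, -23) + (1605 - 28)/(1290 - 1213)) + (1435 - 1*1610) = (22/(-23*(2 + 39**2 - 1*(-23))) + (1605 - 28)/(1290 - 1213)) + (1435 - 1*1610) = (22*(-1/23)/(2 + 1521 + 23) + 1577/77) + (1435 - 1610) = (22*(-1/23)/1546 + 1577*(1/77)) - 175 = (22*(-1/23)*(1/1546) + 1577/77) - 175 = (-11/17779 + 1577/77) - 175 = 28036636/1368983 - 175 = -211535389/1368983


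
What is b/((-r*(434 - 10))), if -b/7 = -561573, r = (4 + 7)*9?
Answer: -436779/4664 ≈ -93.649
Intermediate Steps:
r = 99 (r = 11*9 = 99)
b = 3931011 (b = -7*(-561573) = 3931011)
b/((-r*(434 - 10))) = 3931011/((-99*(434 - 10))) = 3931011/((-99*424)) = 3931011/((-1*41976)) = 3931011/(-41976) = 3931011*(-1/41976) = -436779/4664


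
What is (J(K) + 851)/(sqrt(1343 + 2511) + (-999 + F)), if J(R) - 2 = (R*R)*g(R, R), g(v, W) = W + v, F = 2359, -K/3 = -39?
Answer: 2178773720/922873 - 3204079*sqrt(3854)/1845746 ≈ 2253.1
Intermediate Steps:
K = 117 (K = -3*(-39) = 117)
J(R) = 2 + 2*R**3 (J(R) = 2 + (R*R)*(R + R) = 2 + R**2*(2*R) = 2 + 2*R**3)
(J(K) + 851)/(sqrt(1343 + 2511) + (-999 + F)) = ((2 + 2*117**3) + 851)/(sqrt(1343 + 2511) + (-999 + 2359)) = ((2 + 2*1601613) + 851)/(sqrt(3854) + 1360) = ((2 + 3203226) + 851)/(1360 + sqrt(3854)) = (3203228 + 851)/(1360 + sqrt(3854)) = 3204079/(1360 + sqrt(3854))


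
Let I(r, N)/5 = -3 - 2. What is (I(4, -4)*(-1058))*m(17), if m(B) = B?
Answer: 449650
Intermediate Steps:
I(r, N) = -25 (I(r, N) = 5*(-3 - 2) = 5*(-5) = -25)
(I(4, -4)*(-1058))*m(17) = -25*(-1058)*17 = 26450*17 = 449650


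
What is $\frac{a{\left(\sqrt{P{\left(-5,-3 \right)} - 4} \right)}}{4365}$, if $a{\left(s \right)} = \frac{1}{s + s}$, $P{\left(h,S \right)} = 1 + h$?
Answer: $- \frac{i \sqrt{2}}{34920} \approx - 4.0499 \cdot 10^{-5} i$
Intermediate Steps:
$a{\left(s \right)} = \frac{1}{2 s}$
$\frac{a{\left(\sqrt{P{\left(-5,-3 \right)} - 4} \right)}}{4365} = \frac{\frac{1}{2} \frac{1}{\sqrt{\left(1 - 5\right) - 4}}}{4365} = \frac{1}{2 \sqrt{-4 - 4}} \cdot \frac{1}{4365} = \frac{1}{2 \sqrt{-8}} \cdot \frac{1}{4365} = \frac{1}{2 \cdot 2 i \sqrt{2}} \cdot \frac{1}{4365} = \frac{\left(- \frac{1}{4}\right) i \sqrt{2}}{2} \cdot \frac{1}{4365} = - \frac{i \sqrt{2}}{8} \cdot \frac{1}{4365} = - \frac{i \sqrt{2}}{34920}$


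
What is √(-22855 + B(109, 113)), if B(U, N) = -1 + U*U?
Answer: 5*I*√439 ≈ 104.76*I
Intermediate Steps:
B(U, N) = -1 + U²
√(-22855 + B(109, 113)) = √(-22855 + (-1 + 109²)) = √(-22855 + (-1 + 11881)) = √(-22855 + 11880) = √(-10975) = 5*I*√439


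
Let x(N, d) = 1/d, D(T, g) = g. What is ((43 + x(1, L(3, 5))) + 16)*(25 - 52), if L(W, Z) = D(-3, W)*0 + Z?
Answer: -7992/5 ≈ -1598.4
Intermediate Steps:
L(W, Z) = Z (L(W, Z) = W*0 + Z = 0 + Z = Z)
((43 + x(1, L(3, 5))) + 16)*(25 - 52) = ((43 + 1/5) + 16)*(25 - 52) = ((43 + ⅕) + 16)*(-27) = (216/5 + 16)*(-27) = (296/5)*(-27) = -7992/5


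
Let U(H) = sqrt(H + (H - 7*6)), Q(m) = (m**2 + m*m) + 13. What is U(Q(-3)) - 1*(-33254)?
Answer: 33254 + 2*sqrt(5) ≈ 33259.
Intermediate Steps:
Q(m) = 13 + 2*m**2 (Q(m) = (m**2 + m**2) + 13 = 2*m**2 + 13 = 13 + 2*m**2)
U(H) = sqrt(-42 + 2*H) (U(H) = sqrt(H + (H - 42)) = sqrt(H + (-42 + H)) = sqrt(-42 + 2*H))
U(Q(-3)) - 1*(-33254) = sqrt(-42 + 2*(13 + 2*(-3)**2)) - 1*(-33254) = sqrt(-42 + 2*(13 + 2*9)) + 33254 = sqrt(-42 + 2*(13 + 18)) + 33254 = sqrt(-42 + 2*31) + 33254 = sqrt(-42 + 62) + 33254 = sqrt(20) + 33254 = 2*sqrt(5) + 33254 = 33254 + 2*sqrt(5)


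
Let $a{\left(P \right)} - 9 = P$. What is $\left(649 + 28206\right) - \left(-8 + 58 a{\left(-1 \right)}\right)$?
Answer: $28399$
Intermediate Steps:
$a{\left(P \right)} = 9 + P$
$\left(649 + 28206\right) - \left(-8 + 58 a{\left(-1 \right)}\right) = \left(649 + 28206\right) - \left(-8 + 58 \left(9 - 1\right)\right) = 28855 + \left(8 - 464\right) = 28855 - 456 = 28399$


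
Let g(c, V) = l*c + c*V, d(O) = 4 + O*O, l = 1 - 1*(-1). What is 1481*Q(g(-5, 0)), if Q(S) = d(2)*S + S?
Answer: -133290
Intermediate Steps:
l = 2 (l = 1 + 1 = 2)
d(O) = 4 + O²
g(c, V) = 2*c + V*c (g(c, V) = 2*c + c*V = 2*c + V*c)
Q(S) = 9*S (Q(S) = (4 + 2²)*S + S = (4 + 4)*S + S = 8*S + S = 9*S)
1481*Q(g(-5, 0)) = 1481*(9*(-5*(2 + 0))) = 1481*(9*(-5*2)) = 1481*(9*(-10)) = 1481*(-90) = -133290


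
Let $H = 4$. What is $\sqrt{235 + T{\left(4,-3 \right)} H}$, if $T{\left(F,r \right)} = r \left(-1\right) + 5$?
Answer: $\sqrt{267} \approx 16.34$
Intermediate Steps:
$T{\left(F,r \right)} = 5 - r$ ($T{\left(F,r \right)} = - r + 5 = 5 - r$)
$\sqrt{235 + T{\left(4,-3 \right)} H} = \sqrt{235 + \left(5 - -3\right) 4} = \sqrt{235 + \left(5 + 3\right) 4} = \sqrt{235 + 8 \cdot 4} = \sqrt{235 + 32} = \sqrt{267}$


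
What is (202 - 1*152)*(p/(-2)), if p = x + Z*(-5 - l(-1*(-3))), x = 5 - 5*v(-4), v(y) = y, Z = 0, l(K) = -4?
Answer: -625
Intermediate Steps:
x = 25 (x = 5 - 5*(-4) = 5 + 20 = 25)
p = 25 (p = 25 + 0*(-5 - 1*(-4)) = 25 + 0*(-5 + 4) = 25 + 0*(-1) = 25 + 0 = 25)
(202 - 1*152)*(p/(-2)) = (202 - 1*152)*(25/(-2)) = (202 - 152)*(25*(-½)) = 50*(-25/2) = -625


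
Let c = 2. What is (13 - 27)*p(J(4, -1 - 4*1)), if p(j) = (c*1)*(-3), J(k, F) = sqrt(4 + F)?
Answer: 84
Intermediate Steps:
p(j) = -6 (p(j) = (2*1)*(-3) = 2*(-3) = -6)
(13 - 27)*p(J(4, -1 - 4*1)) = (13 - 27)*(-6) = -14*(-6) = 84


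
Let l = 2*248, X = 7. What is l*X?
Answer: 3472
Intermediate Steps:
l = 496
l*X = 496*7 = 3472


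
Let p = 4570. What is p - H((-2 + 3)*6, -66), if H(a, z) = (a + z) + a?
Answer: 4624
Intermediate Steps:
H(a, z) = z + 2*a
p - H((-2 + 3)*6, -66) = 4570 - (-66 + 2*((-2 + 3)*6)) = 4570 - (-66 + 2*(1*6)) = 4570 - (-66 + 2*6) = 4570 - (-66 + 12) = 4570 - 1*(-54) = 4570 + 54 = 4624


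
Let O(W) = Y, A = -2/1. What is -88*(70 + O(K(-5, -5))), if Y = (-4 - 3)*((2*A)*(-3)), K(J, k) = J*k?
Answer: 1232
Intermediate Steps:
A = -2 (A = -2*1 = -2)
Y = -84 (Y = (-4 - 3)*((2*(-2))*(-3)) = -(-28)*(-3) = -7*12 = -84)
O(W) = -84
-88*(70 + O(K(-5, -5))) = -88*(70 - 84) = -88*(-14) = 1232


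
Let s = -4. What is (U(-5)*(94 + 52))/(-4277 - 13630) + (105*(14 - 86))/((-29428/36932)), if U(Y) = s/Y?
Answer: 892810173616/94101285 ≈ 9487.8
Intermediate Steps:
U(Y) = -4/Y
(U(-5)*(94 + 52))/(-4277 - 13630) + (105*(14 - 86))/((-29428/36932)) = ((-4/(-5))*(94 + 52))/(-4277 - 13630) + (105*(14 - 86))/((-29428/36932)) = (-4*(-1/5)*146)/(-17907) + (105*(-72))/((-29428*1/36932)) = ((4/5)*146)*(-1/17907) - 7560/(-1051/1319) = (584/5)*(-1/17907) - 7560*(-1319/1051) = -584/89535 + 9971640/1051 = 892810173616/94101285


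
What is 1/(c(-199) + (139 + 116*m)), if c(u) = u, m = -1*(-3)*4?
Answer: 1/1332 ≈ 0.00075075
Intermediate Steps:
m = 12 (m = 3*4 = 12)
1/(c(-199) + (139 + 116*m)) = 1/(-199 + (139 + 116*12)) = 1/(-199 + (139 + 1392)) = 1/(-199 + 1531) = 1/1332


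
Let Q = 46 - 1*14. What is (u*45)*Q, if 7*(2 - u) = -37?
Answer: 73440/7 ≈ 10491.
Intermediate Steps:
u = 51/7 (u = 2 - 1/7*(-37) = 2 + 37/7 = 51/7 ≈ 7.2857)
Q = 32 (Q = 46 - 14 = 32)
(u*45)*Q = ((51/7)*45)*32 = (2295/7)*32 = 73440/7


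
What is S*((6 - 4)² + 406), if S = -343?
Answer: -140630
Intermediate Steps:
S*((6 - 4)² + 406) = -343*((6 - 4)² + 406) = -343*(2² + 406) = -343*(4 + 406) = -343*410 = -140630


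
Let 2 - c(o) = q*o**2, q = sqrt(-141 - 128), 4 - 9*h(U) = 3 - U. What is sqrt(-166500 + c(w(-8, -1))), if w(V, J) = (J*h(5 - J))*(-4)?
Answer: sqrt(-13486338 - 784*I*sqrt(269))/9 ≈ 0.19452 - 408.04*I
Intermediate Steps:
h(U) = 1/9 + U/9 (h(U) = 4/9 - (3 - U)/9 = 4/9 + (-1/3 + U/9) = 1/9 + U/9)
q = I*sqrt(269) (q = sqrt(-269) = I*sqrt(269) ≈ 16.401*I)
w(V, J) = -4*J*(2/3 - J/9) (w(V, J) = (J*(1/9 + (5 - J)/9))*(-4) = (J*(1/9 + (5/9 - J/9)))*(-4) = (J*(2/3 - J/9))*(-4) = -4*J*(2/3 - J/9))
c(o) = 2 - I*sqrt(269)*o**2
sqrt(-166500 + c(w(-8, -1))) = sqrt(-166500 + (2 - I*sqrt(269)*((4/9)*(-1)*(-6 - 1))**2)) = sqrt(-166500 + (2 - I*sqrt(269)*((4/9)*(-1)*(-7))**2)) = sqrt(-166500 + (2 - I*sqrt(269)*(28/9)**2)) = sqrt(-166500 + (2 - 1*I*sqrt(269)*784/81)) = sqrt(-166500 + (2 - 784*I*sqrt(269)/81)) = sqrt(-166498 - 784*I*sqrt(269)/81)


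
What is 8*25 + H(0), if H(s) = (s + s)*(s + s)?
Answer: 200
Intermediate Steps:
H(s) = 4*s² (H(s) = (2*s)*(2*s) = 4*s²)
8*25 + H(0) = 8*25 + 4*0² = 200 + 4*0 = 200 + 0 = 200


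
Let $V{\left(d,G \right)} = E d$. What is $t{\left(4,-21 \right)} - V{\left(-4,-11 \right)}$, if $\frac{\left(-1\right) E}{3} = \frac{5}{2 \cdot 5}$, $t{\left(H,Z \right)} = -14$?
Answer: $-20$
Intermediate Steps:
$E = - \frac{3}{2}$ ($E = - 3 \frac{5}{2 \cdot 5} = - 3 \cdot \frac{5}{10} = - 3 \cdot 5 \cdot \frac{1}{10} = \left(-3\right) \frac{1}{2} = - \frac{3}{2} \approx -1.5$)
$V{\left(d,G \right)} = - \frac{3 d}{2}$
$t{\left(4,-21 \right)} - V{\left(-4,-11 \right)} = -14 - \left(- \frac{3}{2}\right) \left(-4\right) = -14 - 6 = -20$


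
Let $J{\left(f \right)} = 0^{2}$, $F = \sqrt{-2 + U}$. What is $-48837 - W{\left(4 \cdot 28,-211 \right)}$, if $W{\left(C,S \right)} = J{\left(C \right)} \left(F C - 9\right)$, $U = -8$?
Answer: $-48837$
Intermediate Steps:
$F = i \sqrt{10}$ ($F = \sqrt{-2 - 8} = \sqrt{-10} = i \sqrt{10} \approx 3.1623 i$)
$J{\left(f \right)} = 0$
$W{\left(C,S \right)} = 0$ ($W{\left(C,S \right)} = 0 \left(i \sqrt{10} C - 9\right) = 0 \left(i C \sqrt{10} - 9\right) = 0 \left(-9 + i C \sqrt{10}\right) = 0$)
$-48837 - W{\left(4 \cdot 28,-211 \right)} = -48837 - 0 = -48837 + 0 = -48837$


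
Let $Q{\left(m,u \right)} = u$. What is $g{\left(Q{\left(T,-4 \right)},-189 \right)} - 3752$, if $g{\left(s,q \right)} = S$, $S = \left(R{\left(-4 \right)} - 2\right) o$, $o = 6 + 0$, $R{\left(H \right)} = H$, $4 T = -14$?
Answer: $-3788$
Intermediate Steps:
$T = - \frac{7}{2}$ ($T = \frac{1}{4} \left(-14\right) = - \frac{7}{2} \approx -3.5$)
$o = 6$
$S = -36$ ($S = \left(-4 - 2\right) 6 = \left(-6\right) 6 = -36$)
$g{\left(s,q \right)} = -36$
$g{\left(Q{\left(T,-4 \right)},-189 \right)} - 3752 = -36 - 3752 = -3788$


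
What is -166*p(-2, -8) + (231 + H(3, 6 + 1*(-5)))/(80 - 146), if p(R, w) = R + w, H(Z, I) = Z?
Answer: 18221/11 ≈ 1656.5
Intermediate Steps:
-166*p(-2, -8) + (231 + H(3, 6 + 1*(-5)))/(80 - 146) = -166*(-2 - 8) + (231 + 3)/(80 - 146) = -166*(-10) + 234/(-66) = 1660 + 234*(-1/66) = 1660 - 39/11 = 18221/11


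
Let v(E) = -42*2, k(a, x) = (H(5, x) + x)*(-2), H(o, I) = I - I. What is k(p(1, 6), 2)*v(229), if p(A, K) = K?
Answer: 336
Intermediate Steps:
H(o, I) = 0
k(a, x) = -2*x (k(a, x) = (0 + x)*(-2) = x*(-2) = -2*x)
v(E) = -84
k(p(1, 6), 2)*v(229) = -2*2*(-84) = -4*(-84) = 336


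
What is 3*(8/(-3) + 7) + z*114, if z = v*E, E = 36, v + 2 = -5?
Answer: -28715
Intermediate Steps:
v = -7 (v = -2 - 5 = -7)
z = -252 (z = -7*36 = -252)
3*(8/(-3) + 7) + z*114 = 3*(8/(-3) + 7) - 252*114 = 3*(8*(-⅓) + 7) - 28728 = 3*(-8/3 + 7) - 28728 = 3*(13/3) - 28728 = 13 - 28728 = -28715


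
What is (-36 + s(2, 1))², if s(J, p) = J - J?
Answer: 1296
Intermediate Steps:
s(J, p) = 0
(-36 + s(2, 1))² = (-36 + 0)² = (-36)² = 1296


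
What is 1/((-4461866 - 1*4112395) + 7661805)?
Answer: -1/912456 ≈ -1.0959e-6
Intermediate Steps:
1/((-4461866 - 1*4112395) + 7661805) = 1/((-4461866 - 4112395) + 7661805) = 1/(-8574261 + 7661805) = 1/(-912456) = -1/912456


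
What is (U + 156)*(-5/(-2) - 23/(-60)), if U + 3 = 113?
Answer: 23009/30 ≈ 766.97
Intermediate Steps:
U = 110 (U = -3 + 113 = 110)
(U + 156)*(-5/(-2) - 23/(-60)) = (110 + 156)*(-5/(-2) - 23/(-60)) = 266*(-5*(-½) - 23*(-1/60)) = 266*(5/2 + 23/60) = 266*(173/60) = 23009/30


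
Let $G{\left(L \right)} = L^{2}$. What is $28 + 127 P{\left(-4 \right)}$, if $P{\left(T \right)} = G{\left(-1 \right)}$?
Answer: $155$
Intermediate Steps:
$P{\left(T \right)} = 1$ ($P{\left(T \right)} = \left(-1\right)^{2} = 1$)
$28 + 127 P{\left(-4 \right)} = 28 + 127 \cdot 1 = 28 + 127 = 155$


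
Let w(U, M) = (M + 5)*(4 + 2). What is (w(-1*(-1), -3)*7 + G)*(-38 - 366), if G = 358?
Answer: -178568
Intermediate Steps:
w(U, M) = 30 + 6*M (w(U, M) = (5 + M)*6 = 30 + 6*M)
(w(-1*(-1), -3)*7 + G)*(-38 - 366) = ((30 + 6*(-3))*7 + 358)*(-38 - 366) = ((30 - 18)*7 + 358)*(-404) = (12*7 + 358)*(-404) = (84 + 358)*(-404) = 442*(-404) = -178568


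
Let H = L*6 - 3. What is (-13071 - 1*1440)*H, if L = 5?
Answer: -391797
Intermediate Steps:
H = 27 (H = 5*6 - 3 = 30 - 3 = 27)
(-13071 - 1*1440)*H = (-13071 - 1*1440)*27 = (-13071 - 1440)*27 = -14511*27 = -391797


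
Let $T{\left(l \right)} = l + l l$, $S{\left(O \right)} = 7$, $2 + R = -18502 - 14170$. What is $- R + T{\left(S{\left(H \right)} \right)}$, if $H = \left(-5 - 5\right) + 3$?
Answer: $32730$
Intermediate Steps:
$R = -32674$ ($R = -2 - 32672 = -32674$)
$H = -7$ ($H = -10 + 3 = -7$)
$T{\left(l \right)} = l + l^{2}$
$- R + T{\left(S{\left(H \right)} \right)} = \left(-1\right) \left(-32674\right) + 7 \left(1 + 7\right) = 32674 + 7 \cdot 8 = 32674 + 56 = 32730$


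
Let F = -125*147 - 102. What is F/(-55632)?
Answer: 6159/18544 ≈ 0.33213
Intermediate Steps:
F = -18477 (F = -18375 - 102 = -18477)
F/(-55632) = -18477/(-55632) = -18477*(-1/55632) = 6159/18544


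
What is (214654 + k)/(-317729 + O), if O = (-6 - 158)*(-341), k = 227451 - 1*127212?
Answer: -314893/261805 ≈ -1.2028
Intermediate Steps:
k = 100239 (k = 227451 - 127212 = 100239)
O = 55924 (O = -164*(-341) = 55924)
(214654 + k)/(-317729 + O) = (214654 + 100239)/(-317729 + 55924) = 314893/(-261805) = 314893*(-1/261805) = -314893/261805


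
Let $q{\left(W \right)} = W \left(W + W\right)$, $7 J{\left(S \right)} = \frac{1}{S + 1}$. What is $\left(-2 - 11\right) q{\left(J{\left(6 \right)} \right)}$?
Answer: $- \frac{26}{2401} \approx -0.010829$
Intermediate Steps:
$J{\left(S \right)} = \frac{1}{7 \left(1 + S\right)}$ ($J{\left(S \right)} = \frac{1}{7 \left(S + 1\right)} = \frac{1}{7 \left(1 + S\right)}$)
$q{\left(W \right)} = 2 W^{2}$ ($q{\left(W \right)} = W 2 W = 2 W^{2}$)
$\left(-2 - 11\right) q{\left(J{\left(6 \right)} \right)} = \left(-2 - 11\right) 2 \left(\frac{1}{7 \left(1 + 6\right)}\right)^{2} = - 13 \cdot 2 \left(\frac{1}{7 \cdot 7}\right)^{2} = - 13 \cdot 2 \left(\frac{1}{7} \cdot \frac{1}{7}\right)^{2} = - 13 \cdot \frac{2}{2401} = - 13 \cdot 2 \cdot \frac{1}{2401} = \left(-13\right) \frac{2}{2401} = - \frac{26}{2401}$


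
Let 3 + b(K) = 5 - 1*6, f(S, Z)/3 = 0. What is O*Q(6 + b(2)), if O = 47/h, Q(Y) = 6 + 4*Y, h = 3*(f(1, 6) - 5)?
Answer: -658/15 ≈ -43.867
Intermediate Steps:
f(S, Z) = 0 (f(S, Z) = 3*0 = 0)
b(K) = -4 (b(K) = -3 + (5 - 1*6) = -3 + (5 - 6) = -3 - 1 = -4)
h = -15 (h = 3*(0 - 5) = 3*(-5) = -15)
O = -47/15 (O = 47/(-15) = 47*(-1/15) = -47/15 ≈ -3.1333)
O*Q(6 + b(2)) = -47*(6 + 4*(6 - 4))/15 = -47*(6 + 4*2)/15 = -47*(6 + 8)/15 = -47/15*14 = -658/15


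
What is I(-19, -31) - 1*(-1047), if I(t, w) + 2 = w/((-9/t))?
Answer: 8816/9 ≈ 979.56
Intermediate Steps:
I(t, w) = -2 - t*w/9 (I(t, w) = -2 + w/((-9/t)) = -2 + w*(-t/9) = -2 - t*w/9)
I(-19, -31) - 1*(-1047) = (-2 - 1/9*(-19)*(-31)) - 1*(-1047) = (-2 - 589/9) + 1047 = -607/9 + 1047 = 8816/9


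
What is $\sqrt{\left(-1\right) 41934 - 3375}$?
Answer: $i \sqrt{45309} \approx 212.86 i$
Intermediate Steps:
$\sqrt{\left(-1\right) 41934 - 3375} = \sqrt{-41934 - 3375} = \sqrt{-45309} = i \sqrt{45309}$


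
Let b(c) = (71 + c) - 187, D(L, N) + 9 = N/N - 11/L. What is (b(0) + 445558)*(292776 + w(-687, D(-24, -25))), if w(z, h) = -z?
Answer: 130720745646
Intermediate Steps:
D(L, N) = -8 - 11/L (D(L, N) = -9 + (N/N - 11/L) = -9 + (1 - 11/L) = -8 - 11/L)
b(c) = -116 + c
(b(0) + 445558)*(292776 + w(-687, D(-24, -25))) = ((-116 + 0) + 445558)*(292776 - 1*(-687)) = (-116 + 445558)*(292776 + 687) = 445442*293463 = 130720745646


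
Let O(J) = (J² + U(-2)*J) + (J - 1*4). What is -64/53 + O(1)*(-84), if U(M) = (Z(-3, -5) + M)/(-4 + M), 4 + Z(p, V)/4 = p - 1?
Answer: -16388/53 ≈ -309.21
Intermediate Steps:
Z(p, V) = -20 + 4*p (Z(p, V) = -16 + 4*(p - 1) = -16 + 4*(-1 + p) = -16 + (-4 + 4*p) = -20 + 4*p)
U(M) = (-32 + M)/(-4 + M) (U(M) = ((-20 + 4*(-3)) + M)/(-4 + M) = ((-20 - 12) + M)/(-4 + M) = (-32 + M)/(-4 + M))
O(J) = -4 + J² + 20*J/3 (O(J) = (J² + ((-32 - 2)/(-4 - 2))*J) + (J - 1*4) = (J² + (-34/(-6))*J) + (J - 4) = (J² + (-⅙*(-34))*J) + (-4 + J) = (J² + 17*J/3) + (-4 + J) = -4 + J² + 20*J/3)
-64/53 + O(1)*(-84) = -64/53 + (-4 + 1² + (20/3)*1)*(-84) = -64*1/53 + (-4 + 1 + 20/3)*(-84) = -64/53 + (11/3)*(-84) = -64/53 - 308 = -16388/53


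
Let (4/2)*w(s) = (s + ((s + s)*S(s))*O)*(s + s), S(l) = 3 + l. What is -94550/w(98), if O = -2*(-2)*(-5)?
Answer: 47275/19395278 ≈ 0.0024374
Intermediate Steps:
O = -20 (O = 4*(-5) = -20)
w(s) = s*(s - 40*s*(3 + s)) (w(s) = ((s + ((s + s)*(3 + s))*(-20))*(s + s))/2 = ((s + ((2*s)*(3 + s))*(-20))*(2*s))/2 = ((s + (2*s*(3 + s))*(-20))*(2*s))/2 = ((s - 40*s*(3 + s))*(2*s))/2 = (2*s*(s - 40*s*(3 + s)))/2 = s*(s - 40*s*(3 + s)))
-94550/w(98) = -94550*1/(9604*(-119 - 40*98)) = -94550*1/(9604*(-119 - 3920)) = -94550/(9604*(-4039)) = -94550/(-38790556) = -94550*(-1/38790556) = 47275/19395278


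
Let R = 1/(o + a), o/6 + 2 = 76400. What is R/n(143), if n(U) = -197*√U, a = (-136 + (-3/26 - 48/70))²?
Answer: -63700*√143/856157026366807 ≈ -8.8972e-10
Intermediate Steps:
o = 458388 (o = -12 + 6*76400 = -12 + 458400 = 458388)
a = 15497511121/828100 (a = (-136 + (-3*1/26 - 48*1/70))² = (-136 + (-3/26 - 24/35))² = (-136 - 729/910)² = (-124489/910)² = 15497511121/828100 ≈ 18715.)
R = 828100/395088613921 (R = 1/(458388 + 15497511121/828100) = 1/(395088613921/828100) = 828100/395088613921 ≈ 2.0960e-6)
R/n(143) = 828100/(395088613921*((-197*√143))) = 828100*(-√143/28171)/395088613921 = -63700*√143/856157026366807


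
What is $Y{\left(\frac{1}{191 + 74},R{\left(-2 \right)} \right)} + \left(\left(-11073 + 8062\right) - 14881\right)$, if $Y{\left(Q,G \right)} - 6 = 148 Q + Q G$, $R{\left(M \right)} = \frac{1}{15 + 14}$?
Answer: $- \frac{2593389}{145} \approx -17885.0$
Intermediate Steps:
$R{\left(M \right)} = \frac{1}{29}$
$Y{\left(Q,G \right)} = 6 + 148 Q + G Q$ ($Y{\left(Q,G \right)} = 6 + \left(148 Q + Q G\right) = 6 + \left(148 Q + G Q\right) = 6 + 148 Q + G Q$)
$Y{\left(\frac{1}{191 + 74},R{\left(-2 \right)} \right)} + \left(\left(-11073 + 8062\right) - 14881\right) = \left(6 + \frac{148}{191 + 74} + \frac{1}{29 \left(191 + 74\right)}\right) + \left(\left(-11073 + 8062\right) - 14881\right) = \left(6 + \frac{148}{265} + \frac{1}{29 \cdot 265}\right) - 17892 = \left(6 + 148 \cdot \frac{1}{265} + \frac{1}{29} \cdot \frac{1}{265}\right) - 17892 = \left(6 + \frac{148}{265} + \frac{1}{7685}\right) - 17892 = \frac{951}{145} - 17892 = - \frac{2593389}{145}$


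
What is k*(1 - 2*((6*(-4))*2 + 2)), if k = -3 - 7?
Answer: -930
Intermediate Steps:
k = -10
k*(1 - 2*((6*(-4))*2 + 2)) = -10*(1 - 2*((6*(-4))*2 + 2)) = -10*(1 - 2*(-24*2 + 2)) = -10*(1 - 2*(-48 + 2)) = -10*(1 - 2*(-46)) = -10*(1 + 92) = -10*93 = -930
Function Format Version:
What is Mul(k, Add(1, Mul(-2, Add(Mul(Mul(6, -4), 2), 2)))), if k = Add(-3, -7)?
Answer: -930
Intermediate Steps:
k = -10
Mul(k, Add(1, Mul(-2, Add(Mul(Mul(6, -4), 2), 2)))) = Mul(-10, Add(1, Mul(-2, Add(Mul(Mul(6, -4), 2), 2)))) = Mul(-10, Add(1, Mul(-2, Add(Mul(-24, 2), 2)))) = Mul(-10, Add(1, Mul(-2, Add(-48, 2)))) = Mul(-10, Add(1, Mul(-2, -46))) = Mul(-10, Add(1, 92)) = Mul(-10, 93) = -930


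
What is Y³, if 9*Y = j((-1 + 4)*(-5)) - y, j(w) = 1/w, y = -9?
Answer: 2406104/2460375 ≈ 0.97794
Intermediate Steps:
Y = 134/135 (Y = (1/((-1 + 4)*(-5)) - 1*(-9))/9 = (1/(3*(-5)) + 9)/9 = (1/(-15) + 9)/9 = (-1/15 + 9)/9 = (⅑)*(134/15) = 134/135 ≈ 0.99259)
Y³ = (134/135)³ = 2406104/2460375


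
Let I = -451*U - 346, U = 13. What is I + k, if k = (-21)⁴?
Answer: 188272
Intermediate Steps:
k = 194481
I = -6209 (I = -451*13 - 346 = -5863 - 346 = -6209)
I + k = -6209 + 194481 = 188272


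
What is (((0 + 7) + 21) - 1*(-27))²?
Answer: 3025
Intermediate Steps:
(((0 + 7) + 21) - 1*(-27))² = ((7 + 21) + 27)² = (28 + 27)² = 55² = 3025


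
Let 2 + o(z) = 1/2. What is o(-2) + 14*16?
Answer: 445/2 ≈ 222.50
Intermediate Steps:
o(z) = -3/2 (o(z) = -2 + 1/2 = -2 + ½ = -3/2)
o(-2) + 14*16 = -3/2 + 14*16 = -3/2 + 224 = 445/2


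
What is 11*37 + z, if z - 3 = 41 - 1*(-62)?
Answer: 513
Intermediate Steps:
z = 106 (z = 3 + (41 - 1*(-62)) = 3 + (41 + 62) = 3 + 103 = 106)
11*37 + z = 11*37 + 106 = 407 + 106 = 513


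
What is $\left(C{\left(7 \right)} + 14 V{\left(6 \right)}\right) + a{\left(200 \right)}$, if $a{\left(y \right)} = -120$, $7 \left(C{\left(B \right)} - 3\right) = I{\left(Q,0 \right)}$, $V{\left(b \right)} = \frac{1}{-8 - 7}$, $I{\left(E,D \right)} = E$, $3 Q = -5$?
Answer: $- \frac{4136}{35} \approx -118.17$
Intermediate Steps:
$Q = - \frac{5}{3}$ ($Q = \frac{1}{3} \left(-5\right) = - \frac{5}{3} \approx -1.6667$)
$V{\left(b \right)} = - \frac{1}{15}$ ($V{\left(b \right)} = \frac{1}{-15} = - \frac{1}{15}$)
$C{\left(B \right)} = \frac{58}{21}$ ($C{\left(B \right)} = 3 + \frac{1}{7} \left(- \frac{5}{3}\right) = 3 - \frac{5}{21} = \frac{58}{21}$)
$\left(C{\left(7 \right)} + 14 V{\left(6 \right)}\right) + a{\left(200 \right)} = \left(\frac{58}{21} + 14 \left(- \frac{1}{15}\right)\right) - 120 = \left(\frac{58}{21} - \frac{14}{15}\right) - 120 = \frac{64}{35} - 120 = - \frac{4136}{35}$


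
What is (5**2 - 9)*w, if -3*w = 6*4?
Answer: -128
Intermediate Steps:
w = -8 (w = -2*4 = -1/3*24 = -8)
(5**2 - 9)*w = (5**2 - 9)*(-8) = (25 - 9)*(-8) = 16*(-8) = -128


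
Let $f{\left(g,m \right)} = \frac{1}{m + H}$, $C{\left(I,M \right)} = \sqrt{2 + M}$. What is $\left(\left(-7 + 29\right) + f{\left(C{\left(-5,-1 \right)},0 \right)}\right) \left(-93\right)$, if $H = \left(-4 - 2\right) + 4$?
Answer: $- \frac{3999}{2} \approx -1999.5$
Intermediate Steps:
$H = -2$ ($H = -6 + 4 = -2$)
$f{\left(g,m \right)} = \frac{1}{-2 + m}$ ($f{\left(g,m \right)} = \frac{1}{m - 2} = \frac{1}{-2 + m}$)
$\left(\left(-7 + 29\right) + f{\left(C{\left(-5,-1 \right)},0 \right)}\right) \left(-93\right) = \left(\left(-7 + 29\right) + \frac{1}{-2 + 0}\right) \left(-93\right) = \left(22 + \frac{1}{-2}\right) \left(-93\right) = \left(22 - \frac{1}{2}\right) \left(-93\right) = \frac{43}{2} \left(-93\right) = - \frac{3999}{2}$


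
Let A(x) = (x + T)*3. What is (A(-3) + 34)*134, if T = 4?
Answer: 4958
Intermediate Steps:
A(x) = 12 + 3*x (A(x) = (x + 4)*3 = (4 + x)*3 = 12 + 3*x)
(A(-3) + 34)*134 = ((12 + 3*(-3)) + 34)*134 = ((12 - 9) + 34)*134 = (3 + 34)*134 = 37*134 = 4958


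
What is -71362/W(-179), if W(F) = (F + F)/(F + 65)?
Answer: -4067634/179 ≈ -22724.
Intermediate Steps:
W(F) = 2*F/(65 + F) (W(F) = (2*F)/(65 + F) = 2*F/(65 + F))
-71362/W(-179) = -71362/(2*(-179)/(65 - 179)) = -71362/(2*(-179)/(-114)) = -71362/(2*(-179)*(-1/114)) = -71362/179/57 = -71362*57/179 = -4067634/179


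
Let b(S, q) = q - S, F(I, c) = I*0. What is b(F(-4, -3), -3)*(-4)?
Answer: 12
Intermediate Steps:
F(I, c) = 0
b(F(-4, -3), -3)*(-4) = (-3 - 1*0)*(-4) = (-3 + 0)*(-4) = -3*(-4) = 12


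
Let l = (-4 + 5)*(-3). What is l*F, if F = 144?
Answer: -432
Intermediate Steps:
l = -3 (l = 1*(-3) = -3)
l*F = -3*144 = -432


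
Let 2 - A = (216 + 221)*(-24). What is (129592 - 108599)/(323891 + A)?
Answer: 20993/334381 ≈ 0.062782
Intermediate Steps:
A = 10490 (A = 2 - (216 + 221)*(-24) = 2 - 437*(-24) = 2 - 1*(-10488) = 2 + 10488 = 10490)
(129592 - 108599)/(323891 + A) = (129592 - 108599)/(323891 + 10490) = 20993/334381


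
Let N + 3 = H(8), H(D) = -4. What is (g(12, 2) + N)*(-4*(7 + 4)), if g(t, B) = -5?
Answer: 528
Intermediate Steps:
N = -7 (N = -3 - 4 = -7)
(g(12, 2) + N)*(-4*(7 + 4)) = (-5 - 7)*(-4*(7 + 4)) = -(-48)*11 = -12*(-44) = 528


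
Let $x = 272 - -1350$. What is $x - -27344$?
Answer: $28966$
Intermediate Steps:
$x = 1622$ ($x = 272 + 1350 = 1622$)
$x - -27344 = 1622 - -27344 = 1622 + 27344 = 28966$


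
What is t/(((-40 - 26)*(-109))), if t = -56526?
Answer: -9421/1199 ≈ -7.8574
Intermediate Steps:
t/(((-40 - 26)*(-109))) = -56526*(-1/(109*(-40 - 26))) = -56526/((-66*(-109))) = -56526/7194 = -56526*1/7194 = -9421/1199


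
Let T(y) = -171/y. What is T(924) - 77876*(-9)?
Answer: 215872215/308 ≈ 7.0088e+5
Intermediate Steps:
T(924) - 77876*(-9) = -171/924 - 77876*(-9) = -171*1/924 - 1*(-700884) = -57/308 + 700884 = 215872215/308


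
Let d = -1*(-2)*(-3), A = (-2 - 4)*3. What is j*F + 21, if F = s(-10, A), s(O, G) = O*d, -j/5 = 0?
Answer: 21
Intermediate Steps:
j = 0 (j = -5*0 = 0)
A = -18 (A = -6*3 = -18)
d = -6 (d = 2*(-3) = -6)
s(O, G) = -6*O (s(O, G) = O*(-6) = -6*O)
F = 60 (F = -6*(-10) = 60)
j*F + 21 = 0*60 + 21 = 0 + 21 = 21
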